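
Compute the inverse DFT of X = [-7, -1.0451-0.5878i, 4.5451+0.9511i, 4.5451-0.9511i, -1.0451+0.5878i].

x[n] = (1/5) Σ(k=0 to 4) X[k] · e^(2πikn/5)

Computing each x[n]:
x[0] = 0
x[1] = -3
x[2] = 0
x[3] = -1
x[4] = -3

x = [0, -3, 0, -1, -3]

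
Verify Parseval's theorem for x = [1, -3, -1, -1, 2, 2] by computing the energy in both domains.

Time domain:
Σ|x[n]|² = |1|² + |-3|² + |-1|² + |-1|² + |2|² + |2|² = 20.0000

Frequency domain:
(1/6)Σ|X[k]|² = (1/6)(|0|² + |1.0000+6.9282i|² + |1.7321i|² + |4|² + |-1.7321i|² + |1.0000-6.9282i|²) = (1/6)·120.0000 = 20.0000

Both sides agree, confirming Parseval's theorem.

Σ|x[n]|² = (1/N)Σ|X[k]|² = 20.0000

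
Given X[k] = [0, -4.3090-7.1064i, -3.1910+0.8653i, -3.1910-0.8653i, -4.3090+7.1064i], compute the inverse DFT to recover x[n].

x[n] = (1/5) Σ(k=0 to 4) X[k] · e^(2πikn/5)

Computing each x[n]:
x[0] = -3
x[1] = 3
x[2] = 3
x[3] = -1
x[4] = -2

x = [-3, 3, 3, -1, -2]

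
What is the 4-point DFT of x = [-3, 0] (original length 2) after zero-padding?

Original 2-point DFT: [-3, -3]
Zero-padded 4-point DFT provides frequency interpolation.

DFT_4([x, 0, ...]) = [-3, -3, -3, -3]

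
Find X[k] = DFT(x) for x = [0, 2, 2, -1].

X[k] = Σ(n=0 to 3) x[n] · ω_4^(nk)
where ω_4 = e^(-2πi/4)

Computing each X[k]:
X[0] = 3
X[1] = -2-3i
X[2] = 1
X[3] = -2+3i

X = [3, -2-3i, 1, -2+3i]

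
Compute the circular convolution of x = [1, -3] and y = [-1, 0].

(x ⊛ y)[n] = Σ(m=0 to 1) x[m] · y[(n-m) mod 2]

Computing each output sample:
(x ⊛ y)[0] = -1
(x ⊛ y)[1] = 3

x ⊛ y = [-1, 3]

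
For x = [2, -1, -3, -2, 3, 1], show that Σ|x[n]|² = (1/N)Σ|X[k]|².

Time domain:
Σ|x[n]|² = |2|² + |-1|² + |-3|² + |-2|² + |3|² + |1|² = 28.0000

Frequency domain:
(1/6)Σ|X[k]|² = (1/6)(|0|² + |4.0000+6.9282i|² + |-3.4641i|² + |4|² + |3.4641i|² + |4.0000-6.9282i|²) = (1/6)·168.0000 = 28.0000

Both sides agree, confirming Parseval's theorem.

Σ|x[n]|² = (1/N)Σ|X[k]|² = 28.0000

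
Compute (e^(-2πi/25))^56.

Since ω_25^25 = 1, powers reduce modulo 25.
56 mod 25 = 6
So ω_25^56 = ω_25^6 = e^(-2πi·6/25)

ω_25^56 = ω_25^6 = 0.0628-0.9980i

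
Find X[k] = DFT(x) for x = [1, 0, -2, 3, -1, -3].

X[k] = Σ(n=0 to 5) x[n] · ω_6^(nk)
where ω_6 = e^(-2πi/6)

Computing each X[k]:
X[0] = -2
X[1] = -2.0000-1.7321i
X[2] = 7.0000-3.4641i
X[3] = -2
X[4] = 7.0000+3.4641i
X[5] = -2.0000+1.7321i

X = [-2, -2.0000-1.7321i, 7.0000-3.4641i, -2, 7.0000+3.4641i, -2.0000+1.7321i]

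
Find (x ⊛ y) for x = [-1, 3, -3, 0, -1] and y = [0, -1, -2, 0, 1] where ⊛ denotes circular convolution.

(x ⊛ y)[n] = Σ(m=0 to 4) x[m] · y[(n-m) mod 5]

Computing each output sample:
(x ⊛ y)[0] = 4
(x ⊛ y)[1] = 0
(x ⊛ y)[2] = -1
(x ⊛ y)[3] = -4
(x ⊛ y)[4] = 5

x ⊛ y = [4, 0, -1, -4, 5]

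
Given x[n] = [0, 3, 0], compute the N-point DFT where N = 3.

X[k] = Σ(n=0 to 2) x[n] · ω_3^(nk)
where ω_3 = e^(-2πi/3)

Computing each X[k]:
X[0] = 3
X[1] = -1.5000-2.5981i
X[2] = -1.5000+2.5981i

X = [3, -1.5000-2.5981i, -1.5000+2.5981i]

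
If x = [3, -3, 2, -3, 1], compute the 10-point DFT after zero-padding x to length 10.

Original 5-point DFT: [0, 3.1910+0.8653i, 4.3090+7.1064i, 4.3090-7.1064i, 3.1910-0.8653i]
Zero-padded 10-point DFT provides frequency interpolation.

DFT_10([x, 0, ...]) = [0, 1.3090+2.1266i, 3.1910+0.8653i, 0.1910+1.3143i, 4.3090+7.1064i, 12, 4.3090-7.1064i, 0.1910-1.3143i, 3.1910-0.8653i, 1.3090-2.1266i]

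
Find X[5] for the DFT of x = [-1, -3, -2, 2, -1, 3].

X[5] = Σ(n=0 to 5) x[n] · ω_6^(5n) where ω_6 = e^(-2πi/6)
= (-1)·ω_6^0 + (-3)·ω_6^5 + (-2)·ω_6^10 + (2)·ω_6^15 + (-1)·ω_6^20 + (3)·ω_6^25

X[5] = -1.5000-6.0622i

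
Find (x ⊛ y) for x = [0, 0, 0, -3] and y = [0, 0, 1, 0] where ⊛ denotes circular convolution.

(x ⊛ y)[n] = Σ(m=0 to 3) x[m] · y[(n-m) mod 4]

Computing each output sample:
(x ⊛ y)[0] = 0
(x ⊛ y)[1] = -3
(x ⊛ y)[2] = 0
(x ⊛ y)[3] = 0

x ⊛ y = [0, -3, 0, 0]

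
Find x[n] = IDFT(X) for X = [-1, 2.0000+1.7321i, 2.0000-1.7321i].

x[n] = (1/3) Σ(k=0 to 2) X[k] · e^(2πikn/3)

Computing each x[n]:
x[0] = 1
x[1] = -2
x[2] = 0

x = [1, -2, 0]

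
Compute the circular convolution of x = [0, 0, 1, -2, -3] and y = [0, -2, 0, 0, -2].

(x ⊛ y)[n] = Σ(m=0 to 4) x[m] · y[(n-m) mod 5]

Computing each output sample:
(x ⊛ y)[0] = 6
(x ⊛ y)[1] = -2
(x ⊛ y)[2] = 4
(x ⊛ y)[3] = 4
(x ⊛ y)[4] = 4

x ⊛ y = [6, -2, 4, 4, 4]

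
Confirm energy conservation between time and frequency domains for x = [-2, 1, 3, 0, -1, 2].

Time domain:
Σ|x[n]|² = |-2|² + |1|² + |3|² + |0|² + |-1|² + |2|² = 19.0000

Frequency domain:
(1/6)Σ|X[k]|² = (1/6)(|3|² + |-1.5000-2.5981i|² + |-4.5000+4.3301i|² + |-3|² + |-4.5000-4.3301i|² + |-1.5000+2.5981i|²) = (1/6)·114.0000 = 19.0000

Both sides agree, confirming Parseval's theorem.

Σ|x[n]|² = (1/N)Σ|X[k]|² = 19.0000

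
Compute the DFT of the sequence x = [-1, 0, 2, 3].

X[k] = Σ(n=0 to 3) x[n] · ω_4^(nk)
where ω_4 = e^(-2πi/4)

Computing each X[k]:
X[0] = 4
X[1] = -3+3i
X[2] = -2
X[3] = -3-3i

X = [4, -3+3i, -2, -3-3i]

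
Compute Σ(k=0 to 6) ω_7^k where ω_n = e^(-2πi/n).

Sum of all nth roots of unity equals 0 for n > 1 (geometric series with r ≠ 1).

0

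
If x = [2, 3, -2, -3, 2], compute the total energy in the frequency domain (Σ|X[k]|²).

Parseval: Σ|x[n]|² = (1/N)Σ|X[k]|², so Σ|X[k]|² = N·Σ|x[n]|² = 5·30.0000

Σ|X[k]|² = N·Σ|x[n]|² = 5·30.0000 = 150.0000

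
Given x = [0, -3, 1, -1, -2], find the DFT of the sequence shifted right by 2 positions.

Time shift by 2: X_shifted[k] = ω_5^(2k) · X[k]
Shifted x = [-1, -2, 0, -3, 1]

DFT(x[n-2]) = [-5, 1.1180+1.0898i, -1.1180+4.6165i, -1.1180-4.6165i, 1.1180-1.0898i]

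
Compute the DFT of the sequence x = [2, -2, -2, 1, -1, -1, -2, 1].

X[k] = Σ(n=0 to 7) x[n] · ω_8^(nk)
where ω_8 = e^(-2πi/8)

Computing each X[k]:
X[0] = -4
X[1] = 2.2929+0.7071i
X[2] = 5+5i
X[3] = 3.7071+0.7071i
X[4] = -2
X[5] = 3.7071-0.7071i
X[6] = 5-5i
X[7] = 2.2929-0.7071i

X = [-4, 2.2929+0.7071i, 5+5i, 3.7071+0.7071i, -2, 3.7071-0.7071i, 5-5i, 2.2929-0.7071i]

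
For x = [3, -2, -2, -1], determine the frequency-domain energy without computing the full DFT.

Parseval: Σ|x[n]|² = (1/N)Σ|X[k]|², so Σ|X[k]|² = N·Σ|x[n]|² = 4·18.0000

Σ|X[k]|² = N·Σ|x[n]|² = 4·18.0000 = 72.0000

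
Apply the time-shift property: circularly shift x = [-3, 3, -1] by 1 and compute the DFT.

Time shift by 1: X_shifted[k] = ω_3^(1k) · X[k]
Shifted x = [-1, -3, 3]

DFT(x[n-1]) = [-1, -1.0000+5.1962i, -1.0000-5.1962i]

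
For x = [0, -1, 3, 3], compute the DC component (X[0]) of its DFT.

X[0] = Σ(n=0 to 3) x[n] · ω_4^0 = Σ x[n]
= (0) + (-1) + (3) + (3)

X[0] = 5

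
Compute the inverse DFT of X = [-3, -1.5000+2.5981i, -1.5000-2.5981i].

x[n] = (1/3) Σ(k=0 to 2) X[k] · e^(2πikn/3)

Computing each x[n]:
x[0] = -2
x[1] = -2
x[2] = 1

x = [-2, -2, 1]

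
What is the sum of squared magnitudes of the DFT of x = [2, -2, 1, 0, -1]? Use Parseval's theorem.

Parseval: Σ|x[n]|² = (1/N)Σ|X[k]|², so Σ|X[k]|² = N·Σ|x[n]|² = 5·10.0000

Σ|X[k]|² = N·Σ|x[n]|² = 5·10.0000 = 50.0000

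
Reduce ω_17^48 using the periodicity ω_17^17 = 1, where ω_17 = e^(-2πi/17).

Since ω_17^17 = 1, powers reduce modulo 17.
48 mod 17 = 14
So ω_17^48 = ω_17^14 = e^(-2πi·14/17)

ω_17^48 = ω_17^14 = 0.4457+0.8952i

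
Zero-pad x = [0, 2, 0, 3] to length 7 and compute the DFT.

Original 4-point DFT: [5, 1i, -5, -1i]
Zero-padded 7-point DFT provides frequency interpolation.

DFT_7([x, 0, ...]) = [5, -1.4559-2.8653i, 1.4254+0.3956i, -2.4695-3.7926i, -2.4695+3.7926i, 1.4254-0.3956i, -1.4559+2.8653i]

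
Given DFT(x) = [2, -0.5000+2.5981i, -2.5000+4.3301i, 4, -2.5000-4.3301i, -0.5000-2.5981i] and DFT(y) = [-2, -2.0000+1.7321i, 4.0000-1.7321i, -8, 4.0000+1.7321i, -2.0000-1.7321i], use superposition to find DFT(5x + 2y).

By linearity: DFT(5x + 2y) = 5·DFT(x) + 2·DFT(y)
= 5·[2, -0.5000+2.5981i, -2.5000+4.3301i, 4, -2.5000-4.3301i, -0.5000-2.5981i] + 2·[-2, -2.0000+1.7321i, 4.0000-1.7321i, -8, 4.0000+1.7321i, -2.0000-1.7321i]

Computing element-wise:
Z[0] = 5·(2) + 2·(-2) = 6
Z[1] = 5·(-0.5000+2.5981i) + 2·(-2.0000+1.7321i) = -6.5000+16.4547i
Z[2] = 5·(-2.5000+4.3301i) + 2·(4.0000-1.7321i) = -4.5000+18.1863i
Z[3] = 5·(4) + 2·(-8) = 4
Z[4] = 5·(-2.5000-4.3301i) + 2·(4.0000+1.7321i) = -4.5000-18.1863i
Z[5] = 5·(-0.5000-2.5981i) + 2·(-2.0000-1.7321i) = -6.5000-16.4547i

DFT(5x + 2y) = 5·X + 2·Y = [6, -6.5000+16.4547i, -4.5000+18.1863i, 4, -4.5000-18.1863i, -6.5000-16.4547i]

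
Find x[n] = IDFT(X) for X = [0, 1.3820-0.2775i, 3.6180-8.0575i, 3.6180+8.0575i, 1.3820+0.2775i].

x[n] = (1/5) Σ(k=0 to 4) X[k] · e^(2πikn/5)

Computing each x[n]:
x[0] = 2
x[1] = 1
x[2] = -3
x[3] = 3
x[4] = -3

x = [2, 1, -3, 3, -3]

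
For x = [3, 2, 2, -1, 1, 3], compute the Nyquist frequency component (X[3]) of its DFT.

X[3] = Σ(n=0 to 5) x[n] · ω_6^(3n) where ω_6 = e^(-2πi/6)
= (3)·ω_6^0 + (2)·ω_6^3 + (2)·ω_6^6 + (-1)·ω_6^9 + (1)·ω_6^12 + (3)·ω_6^15

X[3] = 2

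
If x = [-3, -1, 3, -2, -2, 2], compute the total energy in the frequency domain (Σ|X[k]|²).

Parseval: Σ|x[n]|² = (1/N)Σ|X[k]|², so Σ|X[k]|² = N·Σ|x[n]|² = 6·31.0000

Σ|X[k]|² = N·Σ|x[n]|² = 6·31.0000 = 186.0000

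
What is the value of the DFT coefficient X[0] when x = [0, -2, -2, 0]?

X[0] = Σ(n=0 to 3) x[n] · ω_4^0 = Σ x[n]
= (0) + (-2) + (-2) + (0)

X[0] = -4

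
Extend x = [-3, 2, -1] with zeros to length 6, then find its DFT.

Original 3-point DFT: [-2, -3.5000-2.5981i, -3.5000+2.5981i]
Zero-padded 6-point DFT provides frequency interpolation.

DFT_6([x, 0, ...]) = [-2, -1.5000-0.8660i, -3.5000-2.5981i, -6, -3.5000+2.5981i, -1.5000+0.8660i]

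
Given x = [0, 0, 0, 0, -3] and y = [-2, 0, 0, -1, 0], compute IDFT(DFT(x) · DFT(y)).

(x ⊛ y)[n] = Σ(m=0 to 4) x[m] · y[(n-m) mod 5]

Computing each output sample:
(x ⊛ y)[0] = 0
(x ⊛ y)[1] = 0
(x ⊛ y)[2] = 3
(x ⊛ y)[3] = 0
(x ⊛ y)[4] = 6

x ⊛ y = [0, 0, 3, 0, 6]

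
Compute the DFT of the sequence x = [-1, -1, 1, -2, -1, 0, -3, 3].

X[k] = Σ(n=0 to 7) x[n] · ω_8^(nk)
where ω_8 = e^(-2πi/8)

Computing each X[k]:
X[0] = -4
X[1] = 2.8284+0.2426i
X[2] = 2i
X[3] = -2.8284+8.2426i
X[4] = -4
X[5] = -2.8284-8.2426i
X[6] = -2i
X[7] = 2.8284-0.2426i

X = [-4, 2.8284+0.2426i, 2i, -2.8284+8.2426i, -4, -2.8284-8.2426i, -2i, 2.8284-0.2426i]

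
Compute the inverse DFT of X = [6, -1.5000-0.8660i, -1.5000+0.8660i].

x[n] = (1/3) Σ(k=0 to 2) X[k] · e^(2πikn/3)

Computing each x[n]:
x[0] = 1
x[1] = 3
x[2] = 2

x = [1, 3, 2]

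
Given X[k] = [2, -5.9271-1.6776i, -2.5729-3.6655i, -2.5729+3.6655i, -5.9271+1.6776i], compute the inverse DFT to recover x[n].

x[n] = (1/5) Σ(k=0 to 4) X[k] · e^(2πikn/5)

Computing each x[n]:
x[0] = -3
x[1] = 2
x[2] = 1
x[3] = 3
x[4] = -1

x = [-3, 2, 1, 3, -1]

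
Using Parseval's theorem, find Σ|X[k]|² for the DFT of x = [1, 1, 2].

Parseval: Σ|x[n]|² = (1/N)Σ|X[k]|², so Σ|X[k]|² = N·Σ|x[n]|² = 3·6.0000

Σ|X[k]|² = N·Σ|x[n]|² = 3·6.0000 = 18.0000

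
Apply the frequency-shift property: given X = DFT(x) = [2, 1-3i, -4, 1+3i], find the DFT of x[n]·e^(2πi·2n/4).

Modulation property: DFT(ω_4^(-2n)·x[n]) = X[(k-2) mod 4], so circularly shift X by 2 positions.

X[k-2] = [-4, 1+3i, 2, 1-3i]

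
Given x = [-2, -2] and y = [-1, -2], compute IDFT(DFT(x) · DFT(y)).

(x ⊛ y)[n] = Σ(m=0 to 1) x[m] · y[(n-m) mod 2]

Computing each output sample:
(x ⊛ y)[0] = 6
(x ⊛ y)[1] = 6

x ⊛ y = [6, 6]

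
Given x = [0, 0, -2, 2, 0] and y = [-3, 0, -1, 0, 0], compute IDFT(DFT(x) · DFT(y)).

(x ⊛ y)[n] = Σ(m=0 to 4) x[m] · y[(n-m) mod 5]

Computing each output sample:
(x ⊛ y)[0] = -2
(x ⊛ y)[1] = 0
(x ⊛ y)[2] = 6
(x ⊛ y)[3] = -6
(x ⊛ y)[4] = 2

x ⊛ y = [-2, 0, 6, -6, 2]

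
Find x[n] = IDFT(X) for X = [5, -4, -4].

x[n] = (1/3) Σ(k=0 to 2) X[k] · e^(2πikn/3)

Computing each x[n]:
x[0] = -1
x[1] = 3
x[2] = 3

x = [-1, 3, 3]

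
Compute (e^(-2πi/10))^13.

Since ω_10^10 = 1, powers reduce modulo 10.
13 mod 10 = 3
So ω_10^13 = ω_10^3 = e^(-2πi·3/10)

ω_10^13 = ω_10^3 = -0.3090-0.9511i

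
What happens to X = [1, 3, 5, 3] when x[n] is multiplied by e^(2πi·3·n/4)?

Modulation property: DFT(ω_4^(-3n)·x[n]) = X[(k-3) mod 4], so circularly shift X by 3 positions.

X[k-3] = [3, 5, 3, 1]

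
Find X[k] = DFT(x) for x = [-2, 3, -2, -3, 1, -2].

X[k] = Σ(n=0 to 5) x[n] · ω_6^(nk)
where ω_6 = e^(-2πi/6)

Computing each X[k]:
X[0] = -5
X[1] = 2.0000-1.7321i
X[2] = -5.0000-6.9282i
X[3] = -1
X[4] = -5.0000+6.9282i
X[5] = 2.0000+1.7321i

X = [-5, 2.0000-1.7321i, -5.0000-6.9282i, -1, -5.0000+6.9282i, 2.0000+1.7321i]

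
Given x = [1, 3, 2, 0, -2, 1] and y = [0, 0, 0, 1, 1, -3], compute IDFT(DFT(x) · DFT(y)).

(x ⊛ y)[n] = Σ(m=0 to 5) x[m] · y[(n-m) mod 6]

Computing each output sample:
(x ⊛ y)[0] = -7
(x ⊛ y)[1] = -8
(x ⊛ y)[2] = -1
(x ⊛ y)[3] = 8
(x ⊛ y)[4] = 1
(x ⊛ y)[5] = 2

x ⊛ y = [-7, -8, -1, 8, 1, 2]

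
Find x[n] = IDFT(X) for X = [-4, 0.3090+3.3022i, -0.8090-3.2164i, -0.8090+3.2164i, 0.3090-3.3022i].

x[n] = (1/5) Σ(k=0 to 4) X[k] · e^(2πikn/5)

Computing each x[n]:
x[0] = -1
x[1] = -1
x[2] = -3
x[3] = 1
x[4] = 0

x = [-1, -1, -3, 1, 0]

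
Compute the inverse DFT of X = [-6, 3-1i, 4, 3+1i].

x[n] = (1/4) Σ(k=0 to 3) X[k] · e^(2πikn/4)

Computing each x[n]:
x[0] = 1
x[1] = -2
x[2] = -2
x[3] = -3

x = [1, -2, -2, -3]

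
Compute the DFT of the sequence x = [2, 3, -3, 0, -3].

X[k] = Σ(n=0 to 4) x[n] · ω_5^(nk)
where ω_5 = e^(-2πi/5)

Computing each X[k]:
X[0] = -1
X[1] = 4.4271-3.9430i
X[2] = 1.0729-6.3799i
X[3] = 1.0729+6.3799i
X[4] = 4.4271+3.9430i

X = [-1, 4.4271-3.9430i, 1.0729-6.3799i, 1.0729+6.3799i, 4.4271+3.9430i]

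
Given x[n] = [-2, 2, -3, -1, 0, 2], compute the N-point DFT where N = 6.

X[k] = Σ(n=0 to 5) x[n] · ω_6^(nk)
where ω_6 = e^(-2πi/6)

Computing each X[k]:
X[0] = -2
X[1] = 2.5000+2.5981i
X[2] = -3.5000-2.5981i
X[3] = -8
X[4] = -3.5000+2.5981i
X[5] = 2.5000-2.5981i

X = [-2, 2.5000+2.5981i, -3.5000-2.5981i, -8, -3.5000+2.5981i, 2.5000-2.5981i]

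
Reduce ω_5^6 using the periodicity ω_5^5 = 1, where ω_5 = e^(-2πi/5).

Since ω_5^5 = 1, powers reduce modulo 5.
6 mod 5 = 1
So ω_5^6 = ω_5^1 = e^(-2πi·1/5)

ω_5^6 = ω_5^1 = 0.3090-0.9511i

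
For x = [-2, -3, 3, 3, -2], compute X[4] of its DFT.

X[4] = Σ(n=0 to 4) x[n] · ω_5^(4n) where ω_5 = e^(-2πi/5)
= (-2)·ω_5^0 + (-3)·ω_5^4 + (3)·ω_5^8 + (3)·ω_5^12 + (-2)·ω_5^16

X[4] = -8.3992-0.9511i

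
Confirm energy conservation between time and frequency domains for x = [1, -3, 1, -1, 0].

Time domain:
Σ|x[n]|² = |1|² + |-3|² + |1|² + |-1|² + |0|² = 12.0000

Frequency domain:
(1/5)Σ|X[k]|² = (1/5)(|-2|² + |0.0729+1.6776i|² + |3.4271+3.6655i|² + |3.4271-3.6655i|² + |0.0729-1.6776i|²) = (1/5)·60.0000 = 12.0000

Both sides agree, confirming Parseval's theorem.

Σ|x[n]|² = (1/N)Σ|X[k]|² = 12.0000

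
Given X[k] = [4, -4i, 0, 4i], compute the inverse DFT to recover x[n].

x[n] = (1/4) Σ(k=0 to 3) X[k] · e^(2πikn/4)

Computing each x[n]:
x[0] = 1
x[1] = 3
x[2] = 1
x[3] = -1

x = [1, 3, 1, -1]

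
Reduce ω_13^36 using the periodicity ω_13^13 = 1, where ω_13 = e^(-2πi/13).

Since ω_13^13 = 1, powers reduce modulo 13.
36 mod 13 = 10
So ω_13^36 = ω_13^10 = e^(-2πi·10/13)

ω_13^36 = ω_13^10 = 0.1205+0.9927i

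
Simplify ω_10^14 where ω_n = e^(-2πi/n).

Since ω_10^10 = 1, powers reduce modulo 10.
14 mod 10 = 4
So ω_10^14 = ω_10^4 = e^(-2πi·4/10)

ω_10^14 = ω_10^4 = -0.8090-0.5878i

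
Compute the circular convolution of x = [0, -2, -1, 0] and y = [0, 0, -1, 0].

(x ⊛ y)[n] = Σ(m=0 to 3) x[m] · y[(n-m) mod 4]

Computing each output sample:
(x ⊛ y)[0] = 1
(x ⊛ y)[1] = 0
(x ⊛ y)[2] = 0
(x ⊛ y)[3] = 2

x ⊛ y = [1, 0, 0, 2]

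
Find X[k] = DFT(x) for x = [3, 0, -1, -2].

X[k] = Σ(n=0 to 3) x[n] · ω_4^(nk)
where ω_4 = e^(-2πi/4)

Computing each X[k]:
X[0] = 0
X[1] = 4-2i
X[2] = 4
X[3] = 4+2i

X = [0, 4-2i, 4, 4+2i]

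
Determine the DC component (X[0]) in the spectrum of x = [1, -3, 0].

X[0] = Σ(n=0 to 2) x[n] · ω_3^0 = Σ x[n]
= (1) + (-3) + (0)

X[0] = -2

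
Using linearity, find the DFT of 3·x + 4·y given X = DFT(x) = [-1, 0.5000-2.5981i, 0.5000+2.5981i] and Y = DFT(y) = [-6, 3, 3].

By linearity: DFT(3x + 4y) = 3·DFT(x) + 4·DFT(y)
= 3·[-1, 0.5000-2.5981i, 0.5000+2.5981i] + 4·[-6, 3, 3]

Computing element-wise:
Z[0] = 3·(-1) + 4·(-6) = -27
Z[1] = 3·(0.5000-2.5981i) + 4·(3) = 13.5000-7.7943i
Z[2] = 3·(0.5000+2.5981i) + 4·(3) = 13.5000+7.7943i

DFT(3x + 4y) = 3·X + 4·Y = [-27, 13.5000-7.7943i, 13.5000+7.7943i]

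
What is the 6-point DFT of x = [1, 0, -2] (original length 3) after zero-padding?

Original 3-point DFT: [-1, 2.0000-1.7321i, 2.0000+1.7321i]
Zero-padded 6-point DFT provides frequency interpolation.

DFT_6([x, 0, ...]) = [-1, 2.0000+1.7321i, 2.0000-1.7321i, -1, 2.0000+1.7321i, 2.0000-1.7321i]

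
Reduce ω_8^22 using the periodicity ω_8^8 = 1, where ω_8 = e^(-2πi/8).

Since ω_8^8 = 1, powers reduce modulo 8.
22 mod 8 = 6
So ω_8^22 = ω_8^6 = e^(-2πi·6/8)

ω_8^22 = ω_8^6 = 1i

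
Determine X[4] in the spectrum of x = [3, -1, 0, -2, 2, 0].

X[4] = Σ(n=0 to 5) x[n] · ω_6^(4n) where ω_6 = e^(-2πi/6)
= (3)·ω_6^0 + (-1)·ω_6^4 + (0)·ω_6^8 + (-2)·ω_6^12 + (2)·ω_6^16 + (0)·ω_6^20

X[4] = 0.5000+0.8660i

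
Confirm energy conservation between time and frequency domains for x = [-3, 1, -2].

Time domain:
Σ|x[n]|² = |-3|² + |1|² + |-2|² = 14.0000

Frequency domain:
(1/3)Σ|X[k]|² = (1/3)(|-4|² + |-2.5000-2.5981i|² + |-2.5000+2.5981i|²) = (1/3)·42.0000 = 14.0000

Both sides agree, confirming Parseval's theorem.

Σ|x[n]|² = (1/N)Σ|X[k]|² = 14.0000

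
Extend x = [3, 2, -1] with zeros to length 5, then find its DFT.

Original 3-point DFT: [4, 2.5000-2.5981i, 2.5000+2.5981i]
Zero-padded 5-point DFT provides frequency interpolation.

DFT_5([x, 0, ...]) = [4, 4.4271-1.3143i, 1.0729-2.1266i, 1.0729+2.1266i, 4.4271+1.3143i]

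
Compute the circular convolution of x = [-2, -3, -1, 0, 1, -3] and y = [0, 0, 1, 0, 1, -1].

(x ⊛ y)[n] = Σ(m=0 to 5) x[m] · y[(n-m) mod 6]

Computing each output sample:
(x ⊛ y)[0] = 3
(x ⊛ y)[1] = -2
(x ⊛ y)[2] = -1
(x ⊛ y)[3] = -7
(x ⊛ y)[4] = 0
(x ⊛ y)[5] = -1

x ⊛ y = [3, -2, -1, -7, 0, -1]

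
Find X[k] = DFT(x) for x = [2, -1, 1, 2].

X[k] = Σ(n=0 to 3) x[n] · ω_4^(nk)
where ω_4 = e^(-2πi/4)

Computing each X[k]:
X[0] = 4
X[1] = 1+3i
X[2] = 2
X[3] = 1-3i

X = [4, 1+3i, 2, 1-3i]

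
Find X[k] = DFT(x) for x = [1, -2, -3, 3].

X[k] = Σ(n=0 to 3) x[n] · ω_4^(nk)
where ω_4 = e^(-2πi/4)

Computing each X[k]:
X[0] = -1
X[1] = 4+5i
X[2] = -3
X[3] = 4-5i

X = [-1, 4+5i, -3, 4-5i]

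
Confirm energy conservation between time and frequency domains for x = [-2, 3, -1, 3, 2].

Time domain:
Σ|x[n]|² = |-2|² + |3|² + |-1|² + |3|² + |2|² = 27.0000

Frequency domain:
(1/5)Σ|X[k]|² = (1/5)(|5|² + |-2.0729+1.4001i|² + |-5.4271-4.3920i|² + |-5.4271+4.3920i|² + |-2.0729-1.4001i|²) = (1/5)·135.0000 = 27.0000

Both sides agree, confirming Parseval's theorem.

Σ|x[n]|² = (1/N)Σ|X[k]|² = 27.0000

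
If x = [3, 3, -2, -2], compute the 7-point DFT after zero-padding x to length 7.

Original 4-point DFT: [2, 5-5i, 0, 5+5i]
Zero-padded 7-point DFT provides frequency interpolation.

DFT_7([x, 0, ...]) = [2, 7.1174+0.4721i, 2.8874-5.3562i, -0.5048-0.9155i, -0.5048+0.9155i, 2.8874+5.3562i, 7.1174-0.4721i]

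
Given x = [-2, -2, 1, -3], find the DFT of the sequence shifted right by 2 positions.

Time shift by 2: X_shifted[k] = ω_4^(2k) · X[k]
Shifted x = [1, -3, -2, -2]

DFT(x[n-2]) = [-6, 3+1i, 4, 3-1i]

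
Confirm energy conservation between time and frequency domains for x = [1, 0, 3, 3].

Time domain:
Σ|x[n]|² = |1|² + |0|² + |3|² + |3|² = 19.0000

Frequency domain:
(1/4)Σ|X[k]|² = (1/4)(|7|² + |-2+3i|² + |1|² + |-2-3i|²) = (1/4)·76.0000 = 19.0000

Both sides agree, confirming Parseval's theorem.

Σ|x[n]|² = (1/N)Σ|X[k]|² = 19.0000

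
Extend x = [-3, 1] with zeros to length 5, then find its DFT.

Original 2-point DFT: [-2, -4]
Zero-padded 5-point DFT provides frequency interpolation.

DFT_5([x, 0, ...]) = [-2, -2.6910-0.9511i, -3.8090-0.5878i, -3.8090+0.5878i, -2.6910+0.9511i]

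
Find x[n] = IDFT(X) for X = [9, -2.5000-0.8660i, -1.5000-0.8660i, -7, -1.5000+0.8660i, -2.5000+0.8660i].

x[n] = (1/6) Σ(k=0 to 5) X[k] · e^(2πikn/6)

Computing each x[n]:
x[0] = -1
x[1] = 3
x[2] = 1
x[3] = 3
x[4] = 1
x[5] = 2

x = [-1, 3, 1, 3, 1, 2]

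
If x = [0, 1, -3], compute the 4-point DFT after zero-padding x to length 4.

Original 3-point DFT: [-2, 1.0000-3.4641i, 1.0000+3.4641i]
Zero-padded 4-point DFT provides frequency interpolation.

DFT_4([x, 0, ...]) = [-2, 3-1i, -4, 3+1i]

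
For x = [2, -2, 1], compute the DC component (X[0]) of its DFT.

X[0] = Σ(n=0 to 2) x[n] · ω_3^0 = Σ x[n]
= (2) + (-2) + (1)

X[0] = 1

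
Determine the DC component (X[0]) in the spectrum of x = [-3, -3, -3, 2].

X[0] = Σ(n=0 to 3) x[n] · ω_4^0 = Σ x[n]
= (-3) + (-3) + (-3) + (2)

X[0] = -7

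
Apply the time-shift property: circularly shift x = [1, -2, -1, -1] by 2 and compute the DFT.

Time shift by 2: X_shifted[k] = ω_4^(2k) · X[k]
Shifted x = [-1, -1, 1, -2]

DFT(x[n-2]) = [-3, -2-1i, 3, -2+1i]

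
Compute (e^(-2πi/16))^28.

Since ω_16^16 = 1, powers reduce modulo 16.
28 mod 16 = 12
So ω_16^28 = ω_16^12 = e^(-2πi·12/16)

ω_16^28 = ω_16^12 = 1i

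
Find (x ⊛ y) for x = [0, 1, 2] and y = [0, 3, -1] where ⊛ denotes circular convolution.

(x ⊛ y)[n] = Σ(m=0 to 2) x[m] · y[(n-m) mod 3]

Computing each output sample:
(x ⊛ y)[0] = 5
(x ⊛ y)[1] = -2
(x ⊛ y)[2] = 3

x ⊛ y = [5, -2, 3]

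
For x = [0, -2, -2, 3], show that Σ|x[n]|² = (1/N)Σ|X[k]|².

Time domain:
Σ|x[n]|² = |0|² + |-2|² + |-2|² + |3|² = 17.0000

Frequency domain:
(1/4)Σ|X[k]|² = (1/4)(|-1|² + |2+5i|² + |-3|² + |2-5i|²) = (1/4)·68.0000 = 17.0000

Both sides agree, confirming Parseval's theorem.

Σ|x[n]|² = (1/N)Σ|X[k]|² = 17.0000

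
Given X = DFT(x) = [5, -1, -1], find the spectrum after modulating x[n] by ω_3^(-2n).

Modulation property: DFT(ω_3^(-2n)·x[n]) = X[(k-2) mod 3], so circularly shift X by 2 positions.

X[k-2] = [-1, -1, 5]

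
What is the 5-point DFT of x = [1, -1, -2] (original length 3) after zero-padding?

Original 3-point DFT: [-2, 2.5000-0.8660i, 2.5000+0.8660i]
Zero-padded 5-point DFT provides frequency interpolation.

DFT_5([x, 0, ...]) = [-2, 2.3090+2.1266i, 1.1910-1.3143i, 1.1910+1.3143i, 2.3090-2.1266i]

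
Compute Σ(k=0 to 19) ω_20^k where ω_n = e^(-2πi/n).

Sum of all nth roots of unity equals 0 for n > 1 (geometric series with r ≠ 1).

0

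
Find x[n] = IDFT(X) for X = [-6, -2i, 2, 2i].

x[n] = (1/4) Σ(k=0 to 3) X[k] · e^(2πikn/4)

Computing each x[n]:
x[0] = -1
x[1] = -1
x[2] = -1
x[3] = -3

x = [-1, -1, -1, -3]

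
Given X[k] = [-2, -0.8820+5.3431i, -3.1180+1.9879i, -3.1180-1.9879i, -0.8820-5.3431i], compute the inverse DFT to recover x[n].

x[n] = (1/5) Σ(k=0 to 4) X[k] · e^(2πikn/5)

Computing each x[n]:
x[0] = -2
x[1] = -2
x[2] = -1
x[3] = 0
x[4] = 3

x = [-2, -2, -1, 0, 3]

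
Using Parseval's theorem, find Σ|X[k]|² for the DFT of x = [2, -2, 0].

Parseval: Σ|x[n]|² = (1/N)Σ|X[k]|², so Σ|X[k]|² = N·Σ|x[n]|² = 3·8.0000

Σ|X[k]|² = N·Σ|x[n]|² = 3·8.0000 = 24.0000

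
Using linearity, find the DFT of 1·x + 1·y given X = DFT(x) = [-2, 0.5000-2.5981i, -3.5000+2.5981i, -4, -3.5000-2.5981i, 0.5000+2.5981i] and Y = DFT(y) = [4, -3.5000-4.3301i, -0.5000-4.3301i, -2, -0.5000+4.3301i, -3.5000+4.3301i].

By linearity: DFT(1x + 1y) = 1·DFT(x) + 1·DFT(y)
= 1·[-2, 0.5000-2.5981i, -3.5000+2.5981i, -4, -3.5000-2.5981i, 0.5000+2.5981i] + 1·[4, -3.5000-4.3301i, -0.5000-4.3301i, -2, -0.5000+4.3301i, -3.5000+4.3301i]

Computing element-wise:
Z[0] = 1·(-2) + 1·(4) = 2
Z[1] = 1·(0.5000-2.5981i) + 1·(-3.5000-4.3301i) = -3.0000-6.9282i
Z[2] = 1·(-3.5000+2.5981i) + 1·(-0.5000-4.3301i) = -4.0000-1.7320i
Z[3] = 1·(-4) + 1·(-2) = -6
Z[4] = 1·(-3.5000-2.5981i) + 1·(-0.5000+4.3301i) = -4.0000+1.7320i
Z[5] = 1·(0.5000+2.5981i) + 1·(-3.5000+4.3301i) = -3.0000+6.9282i

DFT(1x + 1y) = 1·X + 1·Y = [2, -3.0000-6.9282i, -4.0000-1.7320i, -6, -4.0000+1.7320i, -3.0000+6.9282i]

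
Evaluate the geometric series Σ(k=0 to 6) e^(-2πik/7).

Sum of all nth roots of unity equals 0 for n > 1 (geometric series with r ≠ 1).

0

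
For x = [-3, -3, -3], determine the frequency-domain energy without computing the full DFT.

Parseval: Σ|x[n]|² = (1/N)Σ|X[k]|², so Σ|X[k]|² = N·Σ|x[n]|² = 3·27.0000

Σ|X[k]|² = N·Σ|x[n]|² = 3·27.0000 = 81.0000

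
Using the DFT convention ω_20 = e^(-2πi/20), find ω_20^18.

ω_20^18 = e^(-2πi·18/20)
= cos(-2π·18/20) + i·sin(-2π·18/20)
= cos(-36π/20) + i·sin(-36π/20)

ω_20^18 = cos(-36π/20) + i·sin(-36π/20) = 0.8090+0.5878i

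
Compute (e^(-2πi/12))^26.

Since ω_12^12 = 1, powers reduce modulo 12.
26 mod 12 = 2
So ω_12^26 = ω_12^2 = e^(-2πi·2/12)

ω_12^26 = ω_12^2 = 0.5000-0.8660i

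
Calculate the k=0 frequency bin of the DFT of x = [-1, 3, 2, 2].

X[0] = Σ(n=0 to 3) x[n] · ω_4^0 = Σ x[n]
= (-1) + (3) + (2) + (2)

X[0] = 6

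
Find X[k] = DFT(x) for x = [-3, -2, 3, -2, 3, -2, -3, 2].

X[k] = Σ(n=0 to 7) x[n] · ω_8^(nk)
where ω_8 = e^(-2πi/8)

Computing each X[k]:
X[0] = -4
X[1] = -3.1716-3.1716i
X[2] = 4i
X[3] = -8.8284+8.8284i
X[4] = 4
X[5] = -8.8284-8.8284i
X[6] = -4i
X[7] = -3.1716+3.1716i

X = [-4, -3.1716-3.1716i, 4i, -8.8284+8.8284i, 4, -8.8284-8.8284i, -4i, -3.1716+3.1716i]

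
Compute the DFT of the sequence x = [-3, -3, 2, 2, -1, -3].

X[k] = Σ(n=0 to 5) x[n] · ω_6^(nk)
where ω_6 = e^(-2πi/6)

Computing each X[k]:
X[0] = -6
X[1] = -8.5000-2.5981i
X[2] = 1.5000+2.5981i
X[3] = 2
X[4] = 1.5000-2.5981i
X[5] = -8.5000+2.5981i

X = [-6, -8.5000-2.5981i, 1.5000+2.5981i, 2, 1.5000-2.5981i, -8.5000+2.5981i]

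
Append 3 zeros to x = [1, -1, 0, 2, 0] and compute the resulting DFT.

Original 5-point DFT: [2, -0.9271+2.1266i, 2.4271-1.3143i, 2.4271+1.3143i, -0.9271-2.1266i]
Zero-padded 8-point DFT provides frequency interpolation.

DFT_8([x, 0, ...]) = [2, -1.1213-0.7071i, 1+3i, 3.1213-0.7071i, 0, 3.1213+0.7071i, 1-3i, -1.1213+0.7071i]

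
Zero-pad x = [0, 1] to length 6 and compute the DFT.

Original 2-point DFT: [1, -1]
Zero-padded 6-point DFT provides frequency interpolation.

DFT_6([x, 0, ...]) = [1, 0.5000-0.8660i, -0.5000-0.8660i, -1, -0.5000+0.8660i, 0.5000+0.8660i]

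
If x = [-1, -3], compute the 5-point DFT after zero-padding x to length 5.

Original 2-point DFT: [-4, 2]
Zero-padded 5-point DFT provides frequency interpolation.

DFT_5([x, 0, ...]) = [-4, -1.9271+2.8532i, 1.4271+1.7634i, 1.4271-1.7634i, -1.9271-2.8532i]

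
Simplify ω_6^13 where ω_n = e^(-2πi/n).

Since ω_6^6 = 1, powers reduce modulo 6.
13 mod 6 = 1
So ω_6^13 = ω_6^1 = e^(-2πi·1/6)

ω_6^13 = ω_6^1 = 0.5000-0.8660i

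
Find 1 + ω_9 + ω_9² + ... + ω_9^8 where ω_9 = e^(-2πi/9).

Sum of all nth roots of unity equals 0 for n > 1 (geometric series with r ≠ 1).

0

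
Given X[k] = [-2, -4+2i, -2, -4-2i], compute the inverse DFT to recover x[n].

x[n] = (1/4) Σ(k=0 to 3) X[k] · e^(2πikn/4)

Computing each x[n]:
x[0] = -3
x[1] = -1
x[2] = 1
x[3] = 1

x = [-3, -1, 1, 1]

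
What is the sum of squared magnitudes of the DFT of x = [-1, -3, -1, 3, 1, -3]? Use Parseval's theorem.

Parseval: Σ|x[n]|² = (1/N)Σ|X[k]|², so Σ|X[k]|² = N·Σ|x[n]|² = 6·30.0000

Σ|X[k]|² = N·Σ|x[n]|² = 6·30.0000 = 180.0000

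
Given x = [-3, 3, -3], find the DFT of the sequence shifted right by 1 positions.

Time shift by 1: X_shifted[k] = ω_3^(1k) · X[k]
Shifted x = [-3, -3, 3]

DFT(x[n-1]) = [-3, -3.0000+5.1962i, -3.0000-5.1962i]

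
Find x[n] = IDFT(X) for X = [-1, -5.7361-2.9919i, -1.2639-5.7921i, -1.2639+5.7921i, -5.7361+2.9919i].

x[n] = (1/5) Σ(k=0 to 4) X[k] · e^(2πikn/5)

Computing each x[n]:
x[0] = -3
x[1] = 2
x[2] = 0
x[3] = 3
x[4] = -3

x = [-3, 2, 0, 3, -3]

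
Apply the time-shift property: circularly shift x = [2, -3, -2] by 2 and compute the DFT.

Time shift by 2: X_shifted[k] = ω_3^(2k) · X[k]
Shifted x = [-3, -2, 2]

DFT(x[n-2]) = [-3, -3.0000+3.4641i, -3.0000-3.4641i]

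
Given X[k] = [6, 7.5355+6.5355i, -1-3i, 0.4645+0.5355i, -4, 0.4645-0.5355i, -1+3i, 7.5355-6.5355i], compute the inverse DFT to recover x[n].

x[n] = (1/8) Σ(k=0 to 7) X[k] · e^(2πikn/8)

Computing each x[n]:
x[0] = 2
x[1] = 2
x[2] = -1
x[3] = -2
x[4] = -2
x[5] = 2
x[6] = 2
x[7] = 3

x = [2, 2, -1, -2, -2, 2, 2, 3]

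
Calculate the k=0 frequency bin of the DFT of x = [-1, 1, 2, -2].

X[0] = Σ(n=0 to 3) x[n] · ω_4^0 = Σ x[n]
= (-1) + (1) + (2) + (-2)

X[0] = 0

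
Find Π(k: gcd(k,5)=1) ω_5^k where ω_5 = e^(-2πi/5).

The primitive 5th roots of unity are ω_5^k for k coprime to 5: k ∈ {1, 2, 3, 4}
Their product equals the constant term of the cyclotomic polynomial Φ_5(x) up to sign.
For n ≥ 3, the product of all primitive nth roots of unity is 1. (For n=1 it is 1; for n=2 it is -1.)

1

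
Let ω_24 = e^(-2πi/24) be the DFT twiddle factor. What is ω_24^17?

ω_24^17 = e^(-2πi·17/24)
= cos(-2π·17/24) + i·sin(-2π·17/24)
= cos(-34π/24) + i·sin(-34π/24)

ω_24^17 = cos(-34π/24) + i·sin(-34π/24) = -0.2588+0.9659i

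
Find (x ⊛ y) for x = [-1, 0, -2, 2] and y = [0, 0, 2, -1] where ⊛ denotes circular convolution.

(x ⊛ y)[n] = Σ(m=0 to 3) x[m] · y[(n-m) mod 4]

Computing each output sample:
(x ⊛ y)[0] = -4
(x ⊛ y)[1] = 6
(x ⊛ y)[2] = -4
(x ⊛ y)[3] = 1

x ⊛ y = [-4, 6, -4, 1]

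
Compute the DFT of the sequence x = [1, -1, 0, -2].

X[k] = Σ(n=0 to 3) x[n] · ω_4^(nk)
where ω_4 = e^(-2πi/4)

Computing each X[k]:
X[0] = -2
X[1] = 1-1i
X[2] = 4
X[3] = 1+1i

X = [-2, 1-1i, 4, 1+1i]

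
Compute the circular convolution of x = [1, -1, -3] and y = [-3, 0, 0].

(x ⊛ y)[n] = Σ(m=0 to 2) x[m] · y[(n-m) mod 3]

Computing each output sample:
(x ⊛ y)[0] = -3
(x ⊛ y)[1] = 3
(x ⊛ y)[2] = 9

x ⊛ y = [-3, 3, 9]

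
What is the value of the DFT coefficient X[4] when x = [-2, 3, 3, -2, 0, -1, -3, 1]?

X[4] = Σ(n=0 to 7) x[n] · ω_8^(4n) where ω_8 = e^(-2πi/8)
= (-2)·ω_8^0 + (3)·ω_8^4 + (3)·ω_8^8 + (-2)·ω_8^12 + (0)·ω_8^16 + (-1)·ω_8^20 + (-3)·ω_8^24 + (1)·ω_8^28

X[4] = -3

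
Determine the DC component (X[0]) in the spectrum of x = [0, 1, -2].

X[0] = Σ(n=0 to 2) x[n] · ω_3^0 = Σ x[n]
= (0) + (1) + (-2)

X[0] = -1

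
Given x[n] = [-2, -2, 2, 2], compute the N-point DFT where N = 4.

X[k] = Σ(n=0 to 3) x[n] · ω_4^(nk)
where ω_4 = e^(-2πi/4)

Computing each X[k]:
X[0] = 0
X[1] = -4+4i
X[2] = 0
X[3] = -4-4i

X = [0, -4+4i, 0, -4-4i]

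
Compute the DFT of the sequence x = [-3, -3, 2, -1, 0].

X[k] = Σ(n=0 to 4) x[n] · ω_5^(nk)
where ω_5 = e^(-2πi/5)

Computing each X[k]:
X[0] = -5
X[1] = -4.7361+1.0898i
X[2] = -0.2639+4.6165i
X[3] = -0.2639-4.6165i
X[4] = -4.7361-1.0898i

X = [-5, -4.7361+1.0898i, -0.2639+4.6165i, -0.2639-4.6165i, -4.7361-1.0898i]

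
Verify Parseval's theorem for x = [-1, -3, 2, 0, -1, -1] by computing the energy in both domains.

Time domain:
Σ|x[n]|² = |-1|² + |-3|² + |2|² + |0|² + |-1|² + |-1|² = 16.0000

Frequency domain:
(1/6)Σ|X[k]|² = (1/6)(|-4|² + |-3.5000-0.8660i|² + |0.5000+4.3301i|² + |4|² + |0.5000-4.3301i|² + |-3.5000+0.8660i|²) = (1/6)·96.0000 = 16.0000

Both sides agree, confirming Parseval's theorem.

Σ|x[n]|² = (1/N)Σ|X[k]|² = 16.0000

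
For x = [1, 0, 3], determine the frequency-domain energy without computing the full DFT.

Parseval: Σ|x[n]|² = (1/N)Σ|X[k]|², so Σ|X[k]|² = N·Σ|x[n]|² = 3·10.0000

Σ|X[k]|² = N·Σ|x[n]|² = 3·10.0000 = 30.0000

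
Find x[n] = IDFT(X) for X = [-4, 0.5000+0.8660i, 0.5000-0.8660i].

x[n] = (1/3) Σ(k=0 to 2) X[k] · e^(2πikn/3)

Computing each x[n]:
x[0] = -1
x[1] = -2
x[2] = -1

x = [-1, -2, -1]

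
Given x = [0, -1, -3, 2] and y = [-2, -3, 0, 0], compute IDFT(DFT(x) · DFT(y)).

(x ⊛ y)[n] = Σ(m=0 to 3) x[m] · y[(n-m) mod 4]

Computing each output sample:
(x ⊛ y)[0] = -6
(x ⊛ y)[1] = 2
(x ⊛ y)[2] = 9
(x ⊛ y)[3] = 5

x ⊛ y = [-6, 2, 9, 5]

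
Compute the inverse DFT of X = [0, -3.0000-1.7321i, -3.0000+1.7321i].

x[n] = (1/3) Σ(k=0 to 2) X[k] · e^(2πikn/3)

Computing each x[n]:
x[0] = -2
x[1] = 2
x[2] = 0

x = [-2, 2, 0]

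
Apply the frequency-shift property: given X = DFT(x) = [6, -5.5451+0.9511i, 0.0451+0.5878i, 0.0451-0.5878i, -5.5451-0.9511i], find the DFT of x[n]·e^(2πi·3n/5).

Modulation property: DFT(ω_5^(-3n)·x[n]) = X[(k-3) mod 5], so circularly shift X by 3 positions.

X[k-3] = [0.0451+0.5878i, 0.0451-0.5878i, -5.5451-0.9511i, 6, -5.5451+0.9511i]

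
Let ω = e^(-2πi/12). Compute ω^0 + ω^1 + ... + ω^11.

Sum of all nth roots of unity equals 0 for n > 1 (geometric series with r ≠ 1).

0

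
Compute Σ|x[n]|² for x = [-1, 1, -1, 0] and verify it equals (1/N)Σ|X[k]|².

Time domain:
Σ|x[n]|² = |-1|² + |1|² + |-1|² + |0|² = 3.0000

Frequency domain:
(1/4)Σ|X[k]|² = (1/4)(|-1|² + |-1i|² + |-3|² + |1i|²) = (1/4)·12.0000 = 3.0000

Both sides agree, confirming Parseval's theorem.

Σ|x[n]|² = (1/N)Σ|X[k]|² = 3.0000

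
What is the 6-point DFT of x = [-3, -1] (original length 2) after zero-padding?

Original 2-point DFT: [-4, -2]
Zero-padded 6-point DFT provides frequency interpolation.

DFT_6([x, 0, ...]) = [-4, -3.5000+0.8660i, -2.5000+0.8660i, -2, -2.5000-0.8660i, -3.5000-0.8660i]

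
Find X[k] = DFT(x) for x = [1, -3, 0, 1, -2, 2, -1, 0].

X[k] = Σ(n=0 to 7) x[n] · ω_8^(nk)
where ω_8 = e^(-2πi/8)

Computing each X[k]:
X[0] = -2
X[1] = -1.2426+1.8284i
X[2] = 2i
X[3] = 7.2426+3.8284i
X[4] = -2
X[5] = 7.2426-3.8284i
X[6] = -2i
X[7] = -1.2426-1.8284i

X = [-2, -1.2426+1.8284i, 2i, 7.2426+3.8284i, -2, 7.2426-3.8284i, -2i, -1.2426-1.8284i]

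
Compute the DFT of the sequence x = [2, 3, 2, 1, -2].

X[k] = Σ(n=0 to 4) x[n] · ω_5^(nk)
where ω_5 = e^(-2πi/5)

Computing each X[k]:
X[0] = 6
X[1] = -0.1180-5.3431i
X[2] = 2.1180-1.9879i
X[3] = 2.1180+1.9879i
X[4] = -0.1180+5.3431i

X = [6, -0.1180-5.3431i, 2.1180-1.9879i, 2.1180+1.9879i, -0.1180+5.3431i]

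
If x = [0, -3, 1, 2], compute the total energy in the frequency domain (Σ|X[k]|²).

Parseval: Σ|x[n]|² = (1/N)Σ|X[k]|², so Σ|X[k]|² = N·Σ|x[n]|² = 4·14.0000

Σ|X[k]|² = N·Σ|x[n]|² = 4·14.0000 = 56.0000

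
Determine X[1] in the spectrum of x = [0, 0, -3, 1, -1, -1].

X[1] = Σ(n=0 to 5) x[n] · ω_6^(1n) where ω_6 = e^(-2πi/6)
= (0)·ω_6^0 + (0)·ω_6^1 + (-3)·ω_6^2 + (1)·ω_6^3 + (-1)·ω_6^4 + (-1)·ω_6^5

X[1] = 0.5000+0.8660i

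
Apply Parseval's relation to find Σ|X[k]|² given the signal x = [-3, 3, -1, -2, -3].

Parseval: Σ|x[n]|² = (1/N)Σ|X[k]|², so Σ|X[k]|² = N·Σ|x[n]|² = 5·32.0000

Σ|X[k]|² = N·Σ|x[n]|² = 5·32.0000 = 160.0000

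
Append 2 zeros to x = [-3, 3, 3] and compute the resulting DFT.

Original 3-point DFT: [3, -6, -6]
Zero-padded 5-point DFT provides frequency interpolation.

DFT_5([x, 0, ...]) = [3, -4.5000-4.6165i, -4.5000+1.0898i, -4.5000-1.0898i, -4.5000+4.6165i]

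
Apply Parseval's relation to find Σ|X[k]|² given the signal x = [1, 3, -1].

Parseval: Σ|x[n]|² = (1/N)Σ|X[k]|², so Σ|X[k]|² = N·Σ|x[n]|² = 3·11.0000

Σ|X[k]|² = N·Σ|x[n]|² = 3·11.0000 = 33.0000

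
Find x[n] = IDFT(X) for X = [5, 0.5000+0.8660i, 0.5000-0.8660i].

x[n] = (1/3) Σ(k=0 to 2) X[k] · e^(2πikn/3)

Computing each x[n]:
x[0] = 2
x[1] = 1
x[2] = 2

x = [2, 1, 2]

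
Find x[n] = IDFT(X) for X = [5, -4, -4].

x[n] = (1/3) Σ(k=0 to 2) X[k] · e^(2πikn/3)

Computing each x[n]:
x[0] = -1
x[1] = 3
x[2] = 3

x = [-1, 3, 3]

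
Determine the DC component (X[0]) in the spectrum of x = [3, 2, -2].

X[0] = Σ(n=0 to 2) x[n] · ω_3^0 = Σ x[n]
= (3) + (2) + (-2)

X[0] = 3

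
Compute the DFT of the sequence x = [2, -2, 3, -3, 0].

X[k] = Σ(n=0 to 4) x[n] · ω_5^(nk)
where ω_5 = e^(-2πi/5)

Computing each X[k]:
X[0] = 0
X[1] = 1.3820-1.6246i
X[2] = 3.6180+6.8819i
X[3] = 3.6180-6.8819i
X[4] = 1.3820+1.6246i

X = [0, 1.3820-1.6246i, 3.6180+6.8819i, 3.6180-6.8819i, 1.3820+1.6246i]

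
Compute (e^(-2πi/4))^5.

Since ω_4^4 = 1, powers reduce modulo 4.
5 mod 4 = 1
So ω_4^5 = ω_4^1 = e^(-2πi·1/4)

ω_4^5 = ω_4^1 = -1i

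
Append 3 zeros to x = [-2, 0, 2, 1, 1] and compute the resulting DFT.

Original 5-point DFT: [2, -4.1180+0.3633i, -1.8820+1.5388i, -1.8820-1.5388i, -4.1180-0.3633i]
Zero-padded 8-point DFT provides frequency interpolation.

DFT_8([x, 0, ...]) = [2, -3.7071-2.7071i, -3+1i, -2.2929+1.2929i, 0, -2.2929-1.2929i, -3-1i, -3.7071+2.7071i]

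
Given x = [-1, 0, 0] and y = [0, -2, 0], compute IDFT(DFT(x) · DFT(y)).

(x ⊛ y)[n] = Σ(m=0 to 2) x[m] · y[(n-m) mod 3]

Computing each output sample:
(x ⊛ y)[0] = 0
(x ⊛ y)[1] = 2
(x ⊛ y)[2] = 0

x ⊛ y = [0, 2, 0]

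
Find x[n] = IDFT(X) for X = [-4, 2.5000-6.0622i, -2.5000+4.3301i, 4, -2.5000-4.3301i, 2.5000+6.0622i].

x[n] = (1/6) Σ(k=0 to 5) X[k] · e^(2πikn/6)

Computing each x[n]:
x[0] = 0
x[1] = 0
x[2] = 3
x[3] = -3
x[4] = -3
x[5] = -1

x = [0, 0, 3, -3, -3, -1]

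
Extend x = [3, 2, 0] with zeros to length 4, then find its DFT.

Original 3-point DFT: [5, 2.0000-1.7321i, 2.0000+1.7321i]
Zero-padded 4-point DFT provides frequency interpolation.

DFT_4([x, 0, ...]) = [5, 3-2i, 1, 3+2i]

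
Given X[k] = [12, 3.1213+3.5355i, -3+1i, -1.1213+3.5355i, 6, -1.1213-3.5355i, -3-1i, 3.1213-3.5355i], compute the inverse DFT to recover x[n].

x[n] = (1/8) Σ(k=0 to 7) X[k] · e^(2πikn/8)

Computing each x[n]:
x[0] = 2
x[1] = 0
x[2] = 3
x[3] = -1
x[4] = 1
x[5] = 1
x[6] = 3
x[7] = 3

x = [2, 0, 3, -1, 1, 1, 3, 3]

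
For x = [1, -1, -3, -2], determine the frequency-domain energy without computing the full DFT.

Parseval: Σ|x[n]|² = (1/N)Σ|X[k]|², so Σ|X[k]|² = N·Σ|x[n]|² = 4·15.0000

Σ|X[k]|² = N·Σ|x[n]|² = 4·15.0000 = 60.0000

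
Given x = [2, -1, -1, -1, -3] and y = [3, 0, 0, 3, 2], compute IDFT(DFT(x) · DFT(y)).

(x ⊛ y)[n] = Σ(m=0 to 4) x[m] · y[(n-m) mod 5]

Computing each output sample:
(x ⊛ y)[0] = 1
(x ⊛ y)[1] = -8
(x ⊛ y)[2] = -14
(x ⊛ y)[3] = -3
(x ⊛ y)[4] = -8

x ⊛ y = [1, -8, -14, -3, -8]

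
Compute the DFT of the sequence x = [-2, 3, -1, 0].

X[k] = Σ(n=0 to 3) x[n] · ω_4^(nk)
where ω_4 = e^(-2πi/4)

Computing each X[k]:
X[0] = 0
X[1] = -1-3i
X[2] = -6
X[3] = -1+3i

X = [0, -1-3i, -6, -1+3i]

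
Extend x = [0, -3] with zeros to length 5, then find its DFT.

Original 2-point DFT: [-3, 3]
Zero-padded 5-point DFT provides frequency interpolation.

DFT_5([x, 0, ...]) = [-3, -0.9271+2.8532i, 2.4271+1.7634i, 2.4271-1.7634i, -0.9271-2.8532i]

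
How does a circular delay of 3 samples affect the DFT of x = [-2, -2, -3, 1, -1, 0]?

Time shift by 3: X_shifted[k] = ω_6^(3k) · X[k]
Shifted x = [1, -1, 0, -2, -2, -3]

DFT(x[n-3]) = [-7, 2.0000-3.4641i, 2, 5, 2, 2.0000+3.4641i]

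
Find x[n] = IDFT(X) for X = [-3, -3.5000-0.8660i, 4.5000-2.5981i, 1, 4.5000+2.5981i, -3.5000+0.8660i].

x[n] = (1/6) Σ(k=0 to 5) X[k] · e^(2πikn/6)

Computing each x[n]:
x[0] = 0
x[1] = -1
x[2] = -1
x[3] = 2
x[4] = 0
x[5] = -3

x = [0, -1, -1, 2, 0, -3]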